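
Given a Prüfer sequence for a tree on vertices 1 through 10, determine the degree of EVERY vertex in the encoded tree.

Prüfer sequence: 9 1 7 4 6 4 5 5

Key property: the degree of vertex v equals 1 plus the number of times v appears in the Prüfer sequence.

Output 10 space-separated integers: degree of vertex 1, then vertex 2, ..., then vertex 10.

Answer: 2 1 1 3 3 2 2 1 2 1

Derivation:
p_1 = 9: count[9] becomes 1
p_2 = 1: count[1] becomes 1
p_3 = 7: count[7] becomes 1
p_4 = 4: count[4] becomes 1
p_5 = 6: count[6] becomes 1
p_6 = 4: count[4] becomes 2
p_7 = 5: count[5] becomes 1
p_8 = 5: count[5] becomes 2
Degrees (1 + count): deg[1]=1+1=2, deg[2]=1+0=1, deg[3]=1+0=1, deg[4]=1+2=3, deg[5]=1+2=3, deg[6]=1+1=2, deg[7]=1+1=2, deg[8]=1+0=1, deg[9]=1+1=2, deg[10]=1+0=1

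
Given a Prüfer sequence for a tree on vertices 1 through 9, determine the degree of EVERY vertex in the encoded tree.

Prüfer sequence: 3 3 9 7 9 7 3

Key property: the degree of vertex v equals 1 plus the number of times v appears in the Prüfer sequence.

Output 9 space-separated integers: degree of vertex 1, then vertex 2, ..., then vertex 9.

p_1 = 3: count[3] becomes 1
p_2 = 3: count[3] becomes 2
p_3 = 9: count[9] becomes 1
p_4 = 7: count[7] becomes 1
p_5 = 9: count[9] becomes 2
p_6 = 7: count[7] becomes 2
p_7 = 3: count[3] becomes 3
Degrees (1 + count): deg[1]=1+0=1, deg[2]=1+0=1, deg[3]=1+3=4, deg[4]=1+0=1, deg[5]=1+0=1, deg[6]=1+0=1, deg[7]=1+2=3, deg[8]=1+0=1, deg[9]=1+2=3

Answer: 1 1 4 1 1 1 3 1 3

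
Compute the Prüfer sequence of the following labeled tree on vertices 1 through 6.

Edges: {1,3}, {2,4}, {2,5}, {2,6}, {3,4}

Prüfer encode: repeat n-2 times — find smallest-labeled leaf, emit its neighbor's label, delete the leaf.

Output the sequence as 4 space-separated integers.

Answer: 3 4 2 2

Derivation:
Step 1: leaves = {1,5,6}. Remove smallest leaf 1, emit neighbor 3.
Step 2: leaves = {3,5,6}. Remove smallest leaf 3, emit neighbor 4.
Step 3: leaves = {4,5,6}. Remove smallest leaf 4, emit neighbor 2.
Step 4: leaves = {5,6}. Remove smallest leaf 5, emit neighbor 2.
Done: 2 vertices remain (2, 6). Sequence = [3 4 2 2]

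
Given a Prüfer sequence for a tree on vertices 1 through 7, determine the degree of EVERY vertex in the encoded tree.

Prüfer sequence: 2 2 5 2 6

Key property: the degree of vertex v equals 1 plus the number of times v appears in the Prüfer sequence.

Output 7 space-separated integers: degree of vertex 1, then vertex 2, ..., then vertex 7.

p_1 = 2: count[2] becomes 1
p_2 = 2: count[2] becomes 2
p_3 = 5: count[5] becomes 1
p_4 = 2: count[2] becomes 3
p_5 = 6: count[6] becomes 1
Degrees (1 + count): deg[1]=1+0=1, deg[2]=1+3=4, deg[3]=1+0=1, deg[4]=1+0=1, deg[5]=1+1=2, deg[6]=1+1=2, deg[7]=1+0=1

Answer: 1 4 1 1 2 2 1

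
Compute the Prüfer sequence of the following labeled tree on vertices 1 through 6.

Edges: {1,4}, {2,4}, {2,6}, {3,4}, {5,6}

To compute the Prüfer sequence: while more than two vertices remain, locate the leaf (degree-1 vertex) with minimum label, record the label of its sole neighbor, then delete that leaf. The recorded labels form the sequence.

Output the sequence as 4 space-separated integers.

Answer: 4 4 2 6

Derivation:
Step 1: leaves = {1,3,5}. Remove smallest leaf 1, emit neighbor 4.
Step 2: leaves = {3,5}. Remove smallest leaf 3, emit neighbor 4.
Step 3: leaves = {4,5}. Remove smallest leaf 4, emit neighbor 2.
Step 4: leaves = {2,5}. Remove smallest leaf 2, emit neighbor 6.
Done: 2 vertices remain (5, 6). Sequence = [4 4 2 6]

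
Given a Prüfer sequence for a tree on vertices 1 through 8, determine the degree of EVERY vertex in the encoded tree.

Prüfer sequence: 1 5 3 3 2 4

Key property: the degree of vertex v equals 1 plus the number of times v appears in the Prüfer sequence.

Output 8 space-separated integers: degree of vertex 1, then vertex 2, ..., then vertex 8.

p_1 = 1: count[1] becomes 1
p_2 = 5: count[5] becomes 1
p_3 = 3: count[3] becomes 1
p_4 = 3: count[3] becomes 2
p_5 = 2: count[2] becomes 1
p_6 = 4: count[4] becomes 1
Degrees (1 + count): deg[1]=1+1=2, deg[2]=1+1=2, deg[3]=1+2=3, deg[4]=1+1=2, deg[5]=1+1=2, deg[6]=1+0=1, deg[7]=1+0=1, deg[8]=1+0=1

Answer: 2 2 3 2 2 1 1 1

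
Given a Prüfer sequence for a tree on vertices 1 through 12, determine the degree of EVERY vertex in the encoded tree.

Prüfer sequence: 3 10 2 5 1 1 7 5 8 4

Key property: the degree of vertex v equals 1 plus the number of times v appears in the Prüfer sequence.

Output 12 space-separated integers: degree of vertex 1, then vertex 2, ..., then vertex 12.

p_1 = 3: count[3] becomes 1
p_2 = 10: count[10] becomes 1
p_3 = 2: count[2] becomes 1
p_4 = 5: count[5] becomes 1
p_5 = 1: count[1] becomes 1
p_6 = 1: count[1] becomes 2
p_7 = 7: count[7] becomes 1
p_8 = 5: count[5] becomes 2
p_9 = 8: count[8] becomes 1
p_10 = 4: count[4] becomes 1
Degrees (1 + count): deg[1]=1+2=3, deg[2]=1+1=2, deg[3]=1+1=2, deg[4]=1+1=2, deg[5]=1+2=3, deg[6]=1+0=1, deg[7]=1+1=2, deg[8]=1+1=2, deg[9]=1+0=1, deg[10]=1+1=2, deg[11]=1+0=1, deg[12]=1+0=1

Answer: 3 2 2 2 3 1 2 2 1 2 1 1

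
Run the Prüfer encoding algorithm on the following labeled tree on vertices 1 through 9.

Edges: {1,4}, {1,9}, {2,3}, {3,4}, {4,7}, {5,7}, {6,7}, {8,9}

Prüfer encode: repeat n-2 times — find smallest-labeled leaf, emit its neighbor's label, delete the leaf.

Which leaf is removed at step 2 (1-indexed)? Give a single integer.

Step 1: current leaves = {2,5,6,8}. Remove leaf 2 (neighbor: 3).
Step 2: current leaves = {3,5,6,8}. Remove leaf 3 (neighbor: 4).

Answer: 3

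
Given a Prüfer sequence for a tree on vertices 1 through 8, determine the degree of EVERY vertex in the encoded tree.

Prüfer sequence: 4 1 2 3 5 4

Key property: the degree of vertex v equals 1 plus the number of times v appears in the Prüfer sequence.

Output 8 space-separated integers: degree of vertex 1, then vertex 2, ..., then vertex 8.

Answer: 2 2 2 3 2 1 1 1

Derivation:
p_1 = 4: count[4] becomes 1
p_2 = 1: count[1] becomes 1
p_3 = 2: count[2] becomes 1
p_4 = 3: count[3] becomes 1
p_5 = 5: count[5] becomes 1
p_6 = 4: count[4] becomes 2
Degrees (1 + count): deg[1]=1+1=2, deg[2]=1+1=2, deg[3]=1+1=2, deg[4]=1+2=3, deg[5]=1+1=2, deg[6]=1+0=1, deg[7]=1+0=1, deg[8]=1+0=1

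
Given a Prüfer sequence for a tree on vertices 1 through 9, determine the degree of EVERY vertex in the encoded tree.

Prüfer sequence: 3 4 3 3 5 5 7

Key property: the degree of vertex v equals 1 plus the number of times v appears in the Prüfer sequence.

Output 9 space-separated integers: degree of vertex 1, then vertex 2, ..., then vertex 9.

p_1 = 3: count[3] becomes 1
p_2 = 4: count[4] becomes 1
p_3 = 3: count[3] becomes 2
p_4 = 3: count[3] becomes 3
p_5 = 5: count[5] becomes 1
p_6 = 5: count[5] becomes 2
p_7 = 7: count[7] becomes 1
Degrees (1 + count): deg[1]=1+0=1, deg[2]=1+0=1, deg[3]=1+3=4, deg[4]=1+1=2, deg[5]=1+2=3, deg[6]=1+0=1, deg[7]=1+1=2, deg[8]=1+0=1, deg[9]=1+0=1

Answer: 1 1 4 2 3 1 2 1 1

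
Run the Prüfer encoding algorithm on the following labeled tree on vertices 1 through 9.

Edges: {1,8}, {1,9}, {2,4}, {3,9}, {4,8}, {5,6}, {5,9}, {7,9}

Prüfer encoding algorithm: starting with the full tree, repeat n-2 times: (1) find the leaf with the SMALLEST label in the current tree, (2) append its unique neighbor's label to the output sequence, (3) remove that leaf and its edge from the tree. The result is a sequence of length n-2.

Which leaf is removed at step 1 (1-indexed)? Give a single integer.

Answer: 2

Derivation:
Step 1: current leaves = {2,3,6,7}. Remove leaf 2 (neighbor: 4).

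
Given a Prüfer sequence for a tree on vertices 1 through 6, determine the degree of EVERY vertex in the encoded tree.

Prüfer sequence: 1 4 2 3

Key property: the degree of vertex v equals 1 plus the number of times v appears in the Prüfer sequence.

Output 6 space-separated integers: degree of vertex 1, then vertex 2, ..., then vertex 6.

Answer: 2 2 2 2 1 1

Derivation:
p_1 = 1: count[1] becomes 1
p_2 = 4: count[4] becomes 1
p_3 = 2: count[2] becomes 1
p_4 = 3: count[3] becomes 1
Degrees (1 + count): deg[1]=1+1=2, deg[2]=1+1=2, deg[3]=1+1=2, deg[4]=1+1=2, deg[5]=1+0=1, deg[6]=1+0=1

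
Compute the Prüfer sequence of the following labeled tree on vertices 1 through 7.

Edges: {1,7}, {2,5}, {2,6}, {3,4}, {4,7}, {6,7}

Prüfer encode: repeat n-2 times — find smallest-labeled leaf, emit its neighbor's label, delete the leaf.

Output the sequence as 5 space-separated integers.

Answer: 7 4 7 2 6

Derivation:
Step 1: leaves = {1,3,5}. Remove smallest leaf 1, emit neighbor 7.
Step 2: leaves = {3,5}. Remove smallest leaf 3, emit neighbor 4.
Step 3: leaves = {4,5}. Remove smallest leaf 4, emit neighbor 7.
Step 4: leaves = {5,7}. Remove smallest leaf 5, emit neighbor 2.
Step 5: leaves = {2,7}. Remove smallest leaf 2, emit neighbor 6.
Done: 2 vertices remain (6, 7). Sequence = [7 4 7 2 6]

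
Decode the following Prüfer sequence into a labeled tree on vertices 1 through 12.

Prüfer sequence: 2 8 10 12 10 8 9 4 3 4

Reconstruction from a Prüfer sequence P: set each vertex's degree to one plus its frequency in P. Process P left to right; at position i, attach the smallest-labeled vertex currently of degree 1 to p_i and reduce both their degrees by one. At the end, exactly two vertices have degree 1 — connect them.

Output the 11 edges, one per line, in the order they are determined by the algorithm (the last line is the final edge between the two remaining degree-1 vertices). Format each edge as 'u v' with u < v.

Initial degrees: {1:1, 2:2, 3:2, 4:3, 5:1, 6:1, 7:1, 8:3, 9:2, 10:3, 11:1, 12:2}
Step 1: smallest deg-1 vertex = 1, p_1 = 2. Add edge {1,2}. Now deg[1]=0, deg[2]=1.
Step 2: smallest deg-1 vertex = 2, p_2 = 8. Add edge {2,8}. Now deg[2]=0, deg[8]=2.
Step 3: smallest deg-1 vertex = 5, p_3 = 10. Add edge {5,10}. Now deg[5]=0, deg[10]=2.
Step 4: smallest deg-1 vertex = 6, p_4 = 12. Add edge {6,12}. Now deg[6]=0, deg[12]=1.
Step 5: smallest deg-1 vertex = 7, p_5 = 10. Add edge {7,10}. Now deg[7]=0, deg[10]=1.
Step 6: smallest deg-1 vertex = 10, p_6 = 8. Add edge {8,10}. Now deg[10]=0, deg[8]=1.
Step 7: smallest deg-1 vertex = 8, p_7 = 9. Add edge {8,9}. Now deg[8]=0, deg[9]=1.
Step 8: smallest deg-1 vertex = 9, p_8 = 4. Add edge {4,9}. Now deg[9]=0, deg[4]=2.
Step 9: smallest deg-1 vertex = 11, p_9 = 3. Add edge {3,11}. Now deg[11]=0, deg[3]=1.
Step 10: smallest deg-1 vertex = 3, p_10 = 4. Add edge {3,4}. Now deg[3]=0, deg[4]=1.
Final: two remaining deg-1 vertices are 4, 12. Add edge {4,12}.

Answer: 1 2
2 8
5 10
6 12
7 10
8 10
8 9
4 9
3 11
3 4
4 12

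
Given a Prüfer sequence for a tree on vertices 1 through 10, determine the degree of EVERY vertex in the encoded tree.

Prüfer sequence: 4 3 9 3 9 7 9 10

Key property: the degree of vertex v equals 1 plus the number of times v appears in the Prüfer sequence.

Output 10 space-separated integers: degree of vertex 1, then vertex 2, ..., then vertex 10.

Answer: 1 1 3 2 1 1 2 1 4 2

Derivation:
p_1 = 4: count[4] becomes 1
p_2 = 3: count[3] becomes 1
p_3 = 9: count[9] becomes 1
p_4 = 3: count[3] becomes 2
p_5 = 9: count[9] becomes 2
p_6 = 7: count[7] becomes 1
p_7 = 9: count[9] becomes 3
p_8 = 10: count[10] becomes 1
Degrees (1 + count): deg[1]=1+0=1, deg[2]=1+0=1, deg[3]=1+2=3, deg[4]=1+1=2, deg[5]=1+0=1, deg[6]=1+0=1, deg[7]=1+1=2, deg[8]=1+0=1, deg[9]=1+3=4, deg[10]=1+1=2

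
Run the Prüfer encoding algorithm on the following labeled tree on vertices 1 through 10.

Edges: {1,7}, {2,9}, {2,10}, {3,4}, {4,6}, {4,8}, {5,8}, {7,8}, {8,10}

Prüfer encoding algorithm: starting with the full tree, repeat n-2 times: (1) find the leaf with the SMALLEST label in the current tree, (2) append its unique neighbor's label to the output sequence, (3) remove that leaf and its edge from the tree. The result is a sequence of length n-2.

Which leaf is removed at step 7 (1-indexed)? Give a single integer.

Step 1: current leaves = {1,3,5,6,9}. Remove leaf 1 (neighbor: 7).
Step 2: current leaves = {3,5,6,7,9}. Remove leaf 3 (neighbor: 4).
Step 3: current leaves = {5,6,7,9}. Remove leaf 5 (neighbor: 8).
Step 4: current leaves = {6,7,9}. Remove leaf 6 (neighbor: 4).
Step 5: current leaves = {4,7,9}. Remove leaf 4 (neighbor: 8).
Step 6: current leaves = {7,9}. Remove leaf 7 (neighbor: 8).
Step 7: current leaves = {8,9}. Remove leaf 8 (neighbor: 10).

Answer: 8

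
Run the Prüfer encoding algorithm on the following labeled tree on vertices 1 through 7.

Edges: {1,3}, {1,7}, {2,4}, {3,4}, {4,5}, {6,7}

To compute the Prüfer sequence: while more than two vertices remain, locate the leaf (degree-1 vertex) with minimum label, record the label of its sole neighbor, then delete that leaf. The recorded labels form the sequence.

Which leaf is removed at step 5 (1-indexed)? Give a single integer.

Answer: 1

Derivation:
Step 1: current leaves = {2,5,6}. Remove leaf 2 (neighbor: 4).
Step 2: current leaves = {5,6}. Remove leaf 5 (neighbor: 4).
Step 3: current leaves = {4,6}. Remove leaf 4 (neighbor: 3).
Step 4: current leaves = {3,6}. Remove leaf 3 (neighbor: 1).
Step 5: current leaves = {1,6}. Remove leaf 1 (neighbor: 7).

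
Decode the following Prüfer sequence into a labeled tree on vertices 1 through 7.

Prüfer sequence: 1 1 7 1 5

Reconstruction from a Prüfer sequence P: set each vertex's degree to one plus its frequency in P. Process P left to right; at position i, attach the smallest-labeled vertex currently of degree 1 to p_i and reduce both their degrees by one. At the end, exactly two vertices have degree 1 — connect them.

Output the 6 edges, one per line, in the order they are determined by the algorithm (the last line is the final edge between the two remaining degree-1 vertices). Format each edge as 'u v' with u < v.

Answer: 1 2
1 3
4 7
1 6
1 5
5 7

Derivation:
Initial degrees: {1:4, 2:1, 3:1, 4:1, 5:2, 6:1, 7:2}
Step 1: smallest deg-1 vertex = 2, p_1 = 1. Add edge {1,2}. Now deg[2]=0, deg[1]=3.
Step 2: smallest deg-1 vertex = 3, p_2 = 1. Add edge {1,3}. Now deg[3]=0, deg[1]=2.
Step 3: smallest deg-1 vertex = 4, p_3 = 7. Add edge {4,7}. Now deg[4]=0, deg[7]=1.
Step 4: smallest deg-1 vertex = 6, p_4 = 1. Add edge {1,6}. Now deg[6]=0, deg[1]=1.
Step 5: smallest deg-1 vertex = 1, p_5 = 5. Add edge {1,5}. Now deg[1]=0, deg[5]=1.
Final: two remaining deg-1 vertices are 5, 7. Add edge {5,7}.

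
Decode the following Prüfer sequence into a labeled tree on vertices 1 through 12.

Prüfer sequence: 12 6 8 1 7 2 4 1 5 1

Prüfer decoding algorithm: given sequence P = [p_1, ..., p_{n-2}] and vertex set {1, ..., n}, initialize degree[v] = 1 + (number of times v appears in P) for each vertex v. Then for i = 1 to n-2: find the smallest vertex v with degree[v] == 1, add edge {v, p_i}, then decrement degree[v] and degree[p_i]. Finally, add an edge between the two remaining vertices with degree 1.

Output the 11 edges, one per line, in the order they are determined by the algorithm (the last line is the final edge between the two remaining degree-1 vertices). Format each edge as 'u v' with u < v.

Initial degrees: {1:4, 2:2, 3:1, 4:2, 5:2, 6:2, 7:2, 8:2, 9:1, 10:1, 11:1, 12:2}
Step 1: smallest deg-1 vertex = 3, p_1 = 12. Add edge {3,12}. Now deg[3]=0, deg[12]=1.
Step 2: smallest deg-1 vertex = 9, p_2 = 6. Add edge {6,9}. Now deg[9]=0, deg[6]=1.
Step 3: smallest deg-1 vertex = 6, p_3 = 8. Add edge {6,8}. Now deg[6]=0, deg[8]=1.
Step 4: smallest deg-1 vertex = 8, p_4 = 1. Add edge {1,8}. Now deg[8]=0, deg[1]=3.
Step 5: smallest deg-1 vertex = 10, p_5 = 7. Add edge {7,10}. Now deg[10]=0, deg[7]=1.
Step 6: smallest deg-1 vertex = 7, p_6 = 2. Add edge {2,7}. Now deg[7]=0, deg[2]=1.
Step 7: smallest deg-1 vertex = 2, p_7 = 4. Add edge {2,4}. Now deg[2]=0, deg[4]=1.
Step 8: smallest deg-1 vertex = 4, p_8 = 1. Add edge {1,4}. Now deg[4]=0, deg[1]=2.
Step 9: smallest deg-1 vertex = 11, p_9 = 5. Add edge {5,11}. Now deg[11]=0, deg[5]=1.
Step 10: smallest deg-1 vertex = 5, p_10 = 1. Add edge {1,5}. Now deg[5]=0, deg[1]=1.
Final: two remaining deg-1 vertices are 1, 12. Add edge {1,12}.

Answer: 3 12
6 9
6 8
1 8
7 10
2 7
2 4
1 4
5 11
1 5
1 12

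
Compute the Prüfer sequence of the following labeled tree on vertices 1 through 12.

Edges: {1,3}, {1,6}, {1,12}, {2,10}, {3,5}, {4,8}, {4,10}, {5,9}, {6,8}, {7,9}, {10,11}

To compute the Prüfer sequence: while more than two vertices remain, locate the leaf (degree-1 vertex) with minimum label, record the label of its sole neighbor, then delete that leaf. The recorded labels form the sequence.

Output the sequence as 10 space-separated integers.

Step 1: leaves = {2,7,11,12}. Remove smallest leaf 2, emit neighbor 10.
Step 2: leaves = {7,11,12}. Remove smallest leaf 7, emit neighbor 9.
Step 3: leaves = {9,11,12}. Remove smallest leaf 9, emit neighbor 5.
Step 4: leaves = {5,11,12}. Remove smallest leaf 5, emit neighbor 3.
Step 5: leaves = {3,11,12}. Remove smallest leaf 3, emit neighbor 1.
Step 6: leaves = {11,12}. Remove smallest leaf 11, emit neighbor 10.
Step 7: leaves = {10,12}. Remove smallest leaf 10, emit neighbor 4.
Step 8: leaves = {4,12}. Remove smallest leaf 4, emit neighbor 8.
Step 9: leaves = {8,12}. Remove smallest leaf 8, emit neighbor 6.
Step 10: leaves = {6,12}. Remove smallest leaf 6, emit neighbor 1.
Done: 2 vertices remain (1, 12). Sequence = [10 9 5 3 1 10 4 8 6 1]

Answer: 10 9 5 3 1 10 4 8 6 1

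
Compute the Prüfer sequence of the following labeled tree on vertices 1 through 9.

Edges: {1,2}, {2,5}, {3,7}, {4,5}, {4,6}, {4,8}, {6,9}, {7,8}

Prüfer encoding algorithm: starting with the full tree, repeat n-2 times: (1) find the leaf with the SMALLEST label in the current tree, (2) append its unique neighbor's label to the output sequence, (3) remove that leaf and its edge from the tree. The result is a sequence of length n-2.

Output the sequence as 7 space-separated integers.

Step 1: leaves = {1,3,9}. Remove smallest leaf 1, emit neighbor 2.
Step 2: leaves = {2,3,9}. Remove smallest leaf 2, emit neighbor 5.
Step 3: leaves = {3,5,9}. Remove smallest leaf 3, emit neighbor 7.
Step 4: leaves = {5,7,9}. Remove smallest leaf 5, emit neighbor 4.
Step 5: leaves = {7,9}. Remove smallest leaf 7, emit neighbor 8.
Step 6: leaves = {8,9}. Remove smallest leaf 8, emit neighbor 4.
Step 7: leaves = {4,9}. Remove smallest leaf 4, emit neighbor 6.
Done: 2 vertices remain (6, 9). Sequence = [2 5 7 4 8 4 6]

Answer: 2 5 7 4 8 4 6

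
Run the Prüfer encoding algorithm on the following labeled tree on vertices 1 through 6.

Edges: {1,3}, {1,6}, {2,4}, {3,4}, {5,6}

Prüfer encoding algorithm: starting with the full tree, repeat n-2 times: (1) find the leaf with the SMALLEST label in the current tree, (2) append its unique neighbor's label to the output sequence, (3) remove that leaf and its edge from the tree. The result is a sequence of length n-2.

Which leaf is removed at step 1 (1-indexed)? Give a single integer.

Step 1: current leaves = {2,5}. Remove leaf 2 (neighbor: 4).

Answer: 2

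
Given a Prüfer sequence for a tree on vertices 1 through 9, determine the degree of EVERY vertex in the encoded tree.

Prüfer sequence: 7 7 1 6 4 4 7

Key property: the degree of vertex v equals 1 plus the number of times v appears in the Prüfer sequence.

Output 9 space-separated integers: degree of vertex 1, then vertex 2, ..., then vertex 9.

p_1 = 7: count[7] becomes 1
p_2 = 7: count[7] becomes 2
p_3 = 1: count[1] becomes 1
p_4 = 6: count[6] becomes 1
p_5 = 4: count[4] becomes 1
p_6 = 4: count[4] becomes 2
p_7 = 7: count[7] becomes 3
Degrees (1 + count): deg[1]=1+1=2, deg[2]=1+0=1, deg[3]=1+0=1, deg[4]=1+2=3, deg[5]=1+0=1, deg[6]=1+1=2, deg[7]=1+3=4, deg[8]=1+0=1, deg[9]=1+0=1

Answer: 2 1 1 3 1 2 4 1 1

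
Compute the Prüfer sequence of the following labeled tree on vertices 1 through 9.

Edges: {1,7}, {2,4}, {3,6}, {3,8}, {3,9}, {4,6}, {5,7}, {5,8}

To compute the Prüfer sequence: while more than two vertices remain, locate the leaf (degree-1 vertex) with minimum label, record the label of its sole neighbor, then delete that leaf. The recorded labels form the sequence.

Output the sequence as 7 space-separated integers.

Step 1: leaves = {1,2,9}. Remove smallest leaf 1, emit neighbor 7.
Step 2: leaves = {2,7,9}. Remove smallest leaf 2, emit neighbor 4.
Step 3: leaves = {4,7,9}. Remove smallest leaf 4, emit neighbor 6.
Step 4: leaves = {6,7,9}. Remove smallest leaf 6, emit neighbor 3.
Step 5: leaves = {7,9}. Remove smallest leaf 7, emit neighbor 5.
Step 6: leaves = {5,9}. Remove smallest leaf 5, emit neighbor 8.
Step 7: leaves = {8,9}. Remove smallest leaf 8, emit neighbor 3.
Done: 2 vertices remain (3, 9). Sequence = [7 4 6 3 5 8 3]

Answer: 7 4 6 3 5 8 3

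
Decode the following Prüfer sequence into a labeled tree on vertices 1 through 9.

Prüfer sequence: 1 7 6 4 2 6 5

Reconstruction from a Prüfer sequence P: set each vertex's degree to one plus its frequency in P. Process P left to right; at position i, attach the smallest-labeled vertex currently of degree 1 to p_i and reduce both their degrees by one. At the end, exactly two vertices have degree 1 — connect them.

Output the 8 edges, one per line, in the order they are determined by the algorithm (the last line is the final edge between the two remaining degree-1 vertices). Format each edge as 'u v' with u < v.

Answer: 1 3
1 7
6 7
4 8
2 4
2 6
5 6
5 9

Derivation:
Initial degrees: {1:2, 2:2, 3:1, 4:2, 5:2, 6:3, 7:2, 8:1, 9:1}
Step 1: smallest deg-1 vertex = 3, p_1 = 1. Add edge {1,3}. Now deg[3]=0, deg[1]=1.
Step 2: smallest deg-1 vertex = 1, p_2 = 7. Add edge {1,7}. Now deg[1]=0, deg[7]=1.
Step 3: smallest deg-1 vertex = 7, p_3 = 6. Add edge {6,7}. Now deg[7]=0, deg[6]=2.
Step 4: smallest deg-1 vertex = 8, p_4 = 4. Add edge {4,8}. Now deg[8]=0, deg[4]=1.
Step 5: smallest deg-1 vertex = 4, p_5 = 2. Add edge {2,4}. Now deg[4]=0, deg[2]=1.
Step 6: smallest deg-1 vertex = 2, p_6 = 6. Add edge {2,6}. Now deg[2]=0, deg[6]=1.
Step 7: smallest deg-1 vertex = 6, p_7 = 5. Add edge {5,6}. Now deg[6]=0, deg[5]=1.
Final: two remaining deg-1 vertices are 5, 9. Add edge {5,9}.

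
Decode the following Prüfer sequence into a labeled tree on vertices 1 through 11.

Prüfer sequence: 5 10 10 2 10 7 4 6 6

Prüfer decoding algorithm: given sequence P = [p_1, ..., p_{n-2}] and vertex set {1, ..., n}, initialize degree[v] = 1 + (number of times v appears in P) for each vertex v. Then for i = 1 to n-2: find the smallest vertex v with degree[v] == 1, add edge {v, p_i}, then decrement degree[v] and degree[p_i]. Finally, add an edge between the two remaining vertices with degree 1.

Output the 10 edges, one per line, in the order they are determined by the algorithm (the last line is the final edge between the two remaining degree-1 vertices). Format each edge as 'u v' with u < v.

Answer: 1 5
3 10
5 10
2 8
2 10
7 9
4 7
4 6
6 10
6 11

Derivation:
Initial degrees: {1:1, 2:2, 3:1, 4:2, 5:2, 6:3, 7:2, 8:1, 9:1, 10:4, 11:1}
Step 1: smallest deg-1 vertex = 1, p_1 = 5. Add edge {1,5}. Now deg[1]=0, deg[5]=1.
Step 2: smallest deg-1 vertex = 3, p_2 = 10. Add edge {3,10}. Now deg[3]=0, deg[10]=3.
Step 3: smallest deg-1 vertex = 5, p_3 = 10. Add edge {5,10}. Now deg[5]=0, deg[10]=2.
Step 4: smallest deg-1 vertex = 8, p_4 = 2. Add edge {2,8}. Now deg[8]=0, deg[2]=1.
Step 5: smallest deg-1 vertex = 2, p_5 = 10. Add edge {2,10}. Now deg[2]=0, deg[10]=1.
Step 6: smallest deg-1 vertex = 9, p_6 = 7. Add edge {7,9}. Now deg[9]=0, deg[7]=1.
Step 7: smallest deg-1 vertex = 7, p_7 = 4. Add edge {4,7}. Now deg[7]=0, deg[4]=1.
Step 8: smallest deg-1 vertex = 4, p_8 = 6. Add edge {4,6}. Now deg[4]=0, deg[6]=2.
Step 9: smallest deg-1 vertex = 10, p_9 = 6. Add edge {6,10}. Now deg[10]=0, deg[6]=1.
Final: two remaining deg-1 vertices are 6, 11. Add edge {6,11}.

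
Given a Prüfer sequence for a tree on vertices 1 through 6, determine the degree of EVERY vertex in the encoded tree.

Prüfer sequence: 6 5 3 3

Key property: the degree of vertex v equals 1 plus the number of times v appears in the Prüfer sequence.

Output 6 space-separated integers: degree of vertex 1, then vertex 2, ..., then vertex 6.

p_1 = 6: count[6] becomes 1
p_2 = 5: count[5] becomes 1
p_3 = 3: count[3] becomes 1
p_4 = 3: count[3] becomes 2
Degrees (1 + count): deg[1]=1+0=1, deg[2]=1+0=1, deg[3]=1+2=3, deg[4]=1+0=1, deg[5]=1+1=2, deg[6]=1+1=2

Answer: 1 1 3 1 2 2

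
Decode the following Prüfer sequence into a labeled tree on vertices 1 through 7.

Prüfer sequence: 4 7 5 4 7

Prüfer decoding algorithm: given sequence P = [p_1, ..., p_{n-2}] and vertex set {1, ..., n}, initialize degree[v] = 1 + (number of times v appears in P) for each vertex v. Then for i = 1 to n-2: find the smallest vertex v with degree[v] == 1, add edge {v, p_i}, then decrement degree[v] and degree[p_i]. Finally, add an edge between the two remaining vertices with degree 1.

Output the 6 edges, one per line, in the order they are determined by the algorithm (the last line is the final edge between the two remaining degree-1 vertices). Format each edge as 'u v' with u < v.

Initial degrees: {1:1, 2:1, 3:1, 4:3, 5:2, 6:1, 7:3}
Step 1: smallest deg-1 vertex = 1, p_1 = 4. Add edge {1,4}. Now deg[1]=0, deg[4]=2.
Step 2: smallest deg-1 vertex = 2, p_2 = 7. Add edge {2,7}. Now deg[2]=0, deg[7]=2.
Step 3: smallest deg-1 vertex = 3, p_3 = 5. Add edge {3,5}. Now deg[3]=0, deg[5]=1.
Step 4: smallest deg-1 vertex = 5, p_4 = 4. Add edge {4,5}. Now deg[5]=0, deg[4]=1.
Step 5: smallest deg-1 vertex = 4, p_5 = 7. Add edge {4,7}. Now deg[4]=0, deg[7]=1.
Final: two remaining deg-1 vertices are 6, 7. Add edge {6,7}.

Answer: 1 4
2 7
3 5
4 5
4 7
6 7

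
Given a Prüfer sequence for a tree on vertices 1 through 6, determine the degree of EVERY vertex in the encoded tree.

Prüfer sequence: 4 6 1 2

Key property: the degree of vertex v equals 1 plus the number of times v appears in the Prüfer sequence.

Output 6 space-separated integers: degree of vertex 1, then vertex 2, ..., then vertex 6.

p_1 = 4: count[4] becomes 1
p_2 = 6: count[6] becomes 1
p_3 = 1: count[1] becomes 1
p_4 = 2: count[2] becomes 1
Degrees (1 + count): deg[1]=1+1=2, deg[2]=1+1=2, deg[3]=1+0=1, deg[4]=1+1=2, deg[5]=1+0=1, deg[6]=1+1=2

Answer: 2 2 1 2 1 2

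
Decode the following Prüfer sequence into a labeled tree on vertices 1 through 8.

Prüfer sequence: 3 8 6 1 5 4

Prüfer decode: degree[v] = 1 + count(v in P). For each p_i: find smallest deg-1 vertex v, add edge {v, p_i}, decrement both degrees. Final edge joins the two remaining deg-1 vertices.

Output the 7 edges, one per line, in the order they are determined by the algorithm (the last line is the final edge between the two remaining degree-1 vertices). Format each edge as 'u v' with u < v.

Initial degrees: {1:2, 2:1, 3:2, 4:2, 5:2, 6:2, 7:1, 8:2}
Step 1: smallest deg-1 vertex = 2, p_1 = 3. Add edge {2,3}. Now deg[2]=0, deg[3]=1.
Step 2: smallest deg-1 vertex = 3, p_2 = 8. Add edge {3,8}. Now deg[3]=0, deg[8]=1.
Step 3: smallest deg-1 vertex = 7, p_3 = 6. Add edge {6,7}. Now deg[7]=0, deg[6]=1.
Step 4: smallest deg-1 vertex = 6, p_4 = 1. Add edge {1,6}. Now deg[6]=0, deg[1]=1.
Step 5: smallest deg-1 vertex = 1, p_5 = 5. Add edge {1,5}. Now deg[1]=0, deg[5]=1.
Step 6: smallest deg-1 vertex = 5, p_6 = 4. Add edge {4,5}. Now deg[5]=0, deg[4]=1.
Final: two remaining deg-1 vertices are 4, 8. Add edge {4,8}.

Answer: 2 3
3 8
6 7
1 6
1 5
4 5
4 8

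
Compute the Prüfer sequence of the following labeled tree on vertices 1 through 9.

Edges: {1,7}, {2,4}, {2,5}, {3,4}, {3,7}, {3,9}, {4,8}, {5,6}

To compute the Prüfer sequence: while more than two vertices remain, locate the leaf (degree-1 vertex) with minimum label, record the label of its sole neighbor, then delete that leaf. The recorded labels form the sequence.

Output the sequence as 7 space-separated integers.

Answer: 7 5 2 4 3 4 3

Derivation:
Step 1: leaves = {1,6,8,9}. Remove smallest leaf 1, emit neighbor 7.
Step 2: leaves = {6,7,8,9}. Remove smallest leaf 6, emit neighbor 5.
Step 3: leaves = {5,7,8,9}. Remove smallest leaf 5, emit neighbor 2.
Step 4: leaves = {2,7,8,9}. Remove smallest leaf 2, emit neighbor 4.
Step 5: leaves = {7,8,9}. Remove smallest leaf 7, emit neighbor 3.
Step 6: leaves = {8,9}. Remove smallest leaf 8, emit neighbor 4.
Step 7: leaves = {4,9}. Remove smallest leaf 4, emit neighbor 3.
Done: 2 vertices remain (3, 9). Sequence = [7 5 2 4 3 4 3]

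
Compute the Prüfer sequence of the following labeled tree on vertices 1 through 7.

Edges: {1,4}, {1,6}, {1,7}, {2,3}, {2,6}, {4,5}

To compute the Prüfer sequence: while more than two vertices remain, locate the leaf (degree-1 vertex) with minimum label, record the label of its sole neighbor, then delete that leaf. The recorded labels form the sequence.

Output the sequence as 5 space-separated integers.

Answer: 2 6 4 1 1

Derivation:
Step 1: leaves = {3,5,7}. Remove smallest leaf 3, emit neighbor 2.
Step 2: leaves = {2,5,7}. Remove smallest leaf 2, emit neighbor 6.
Step 3: leaves = {5,6,7}. Remove smallest leaf 5, emit neighbor 4.
Step 4: leaves = {4,6,7}. Remove smallest leaf 4, emit neighbor 1.
Step 5: leaves = {6,7}. Remove smallest leaf 6, emit neighbor 1.
Done: 2 vertices remain (1, 7). Sequence = [2 6 4 1 1]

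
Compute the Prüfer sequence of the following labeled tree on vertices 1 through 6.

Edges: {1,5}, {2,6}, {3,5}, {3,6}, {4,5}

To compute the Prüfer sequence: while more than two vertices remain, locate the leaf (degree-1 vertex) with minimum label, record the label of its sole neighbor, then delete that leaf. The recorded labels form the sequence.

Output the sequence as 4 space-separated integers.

Answer: 5 6 5 3

Derivation:
Step 1: leaves = {1,2,4}. Remove smallest leaf 1, emit neighbor 5.
Step 2: leaves = {2,4}. Remove smallest leaf 2, emit neighbor 6.
Step 3: leaves = {4,6}. Remove smallest leaf 4, emit neighbor 5.
Step 4: leaves = {5,6}. Remove smallest leaf 5, emit neighbor 3.
Done: 2 vertices remain (3, 6). Sequence = [5 6 5 3]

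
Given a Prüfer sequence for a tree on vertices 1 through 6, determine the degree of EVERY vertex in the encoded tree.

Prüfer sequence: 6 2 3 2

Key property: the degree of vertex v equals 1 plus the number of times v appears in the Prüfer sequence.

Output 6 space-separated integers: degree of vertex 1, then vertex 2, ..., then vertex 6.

Answer: 1 3 2 1 1 2

Derivation:
p_1 = 6: count[6] becomes 1
p_2 = 2: count[2] becomes 1
p_3 = 3: count[3] becomes 1
p_4 = 2: count[2] becomes 2
Degrees (1 + count): deg[1]=1+0=1, deg[2]=1+2=3, deg[3]=1+1=2, deg[4]=1+0=1, deg[5]=1+0=1, deg[6]=1+1=2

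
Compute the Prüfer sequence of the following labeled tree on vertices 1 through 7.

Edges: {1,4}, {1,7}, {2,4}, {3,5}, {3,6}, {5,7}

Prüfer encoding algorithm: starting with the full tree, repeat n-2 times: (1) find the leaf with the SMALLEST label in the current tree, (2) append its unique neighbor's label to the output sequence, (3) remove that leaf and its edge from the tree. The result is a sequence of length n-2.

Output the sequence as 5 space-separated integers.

Step 1: leaves = {2,6}. Remove smallest leaf 2, emit neighbor 4.
Step 2: leaves = {4,6}. Remove smallest leaf 4, emit neighbor 1.
Step 3: leaves = {1,6}. Remove smallest leaf 1, emit neighbor 7.
Step 4: leaves = {6,7}. Remove smallest leaf 6, emit neighbor 3.
Step 5: leaves = {3,7}. Remove smallest leaf 3, emit neighbor 5.
Done: 2 vertices remain (5, 7). Sequence = [4 1 7 3 5]

Answer: 4 1 7 3 5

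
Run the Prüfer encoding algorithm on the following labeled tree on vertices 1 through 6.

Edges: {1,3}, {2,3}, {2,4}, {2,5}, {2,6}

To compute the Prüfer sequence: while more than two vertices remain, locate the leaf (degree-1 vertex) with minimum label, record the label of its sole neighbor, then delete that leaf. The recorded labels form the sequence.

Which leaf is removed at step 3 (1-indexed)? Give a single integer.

Answer: 4

Derivation:
Step 1: current leaves = {1,4,5,6}. Remove leaf 1 (neighbor: 3).
Step 2: current leaves = {3,4,5,6}. Remove leaf 3 (neighbor: 2).
Step 3: current leaves = {4,5,6}. Remove leaf 4 (neighbor: 2).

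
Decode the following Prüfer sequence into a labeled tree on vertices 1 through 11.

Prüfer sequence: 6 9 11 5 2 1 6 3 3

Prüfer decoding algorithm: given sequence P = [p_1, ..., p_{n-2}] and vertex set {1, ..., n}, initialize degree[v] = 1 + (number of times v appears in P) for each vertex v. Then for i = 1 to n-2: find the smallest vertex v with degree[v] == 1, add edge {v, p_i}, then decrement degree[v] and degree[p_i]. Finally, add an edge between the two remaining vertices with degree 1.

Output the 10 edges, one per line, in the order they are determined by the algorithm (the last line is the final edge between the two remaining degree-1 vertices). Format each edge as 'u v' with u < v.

Answer: 4 6
7 9
8 11
5 9
2 5
1 2
1 6
3 6
3 10
3 11

Derivation:
Initial degrees: {1:2, 2:2, 3:3, 4:1, 5:2, 6:3, 7:1, 8:1, 9:2, 10:1, 11:2}
Step 1: smallest deg-1 vertex = 4, p_1 = 6. Add edge {4,6}. Now deg[4]=0, deg[6]=2.
Step 2: smallest deg-1 vertex = 7, p_2 = 9. Add edge {7,9}. Now deg[7]=0, deg[9]=1.
Step 3: smallest deg-1 vertex = 8, p_3 = 11. Add edge {8,11}. Now deg[8]=0, deg[11]=1.
Step 4: smallest deg-1 vertex = 9, p_4 = 5. Add edge {5,9}. Now deg[9]=0, deg[5]=1.
Step 5: smallest deg-1 vertex = 5, p_5 = 2. Add edge {2,5}. Now deg[5]=0, deg[2]=1.
Step 6: smallest deg-1 vertex = 2, p_6 = 1. Add edge {1,2}. Now deg[2]=0, deg[1]=1.
Step 7: smallest deg-1 vertex = 1, p_7 = 6. Add edge {1,6}. Now deg[1]=0, deg[6]=1.
Step 8: smallest deg-1 vertex = 6, p_8 = 3. Add edge {3,6}. Now deg[6]=0, deg[3]=2.
Step 9: smallest deg-1 vertex = 10, p_9 = 3. Add edge {3,10}. Now deg[10]=0, deg[3]=1.
Final: two remaining deg-1 vertices are 3, 11. Add edge {3,11}.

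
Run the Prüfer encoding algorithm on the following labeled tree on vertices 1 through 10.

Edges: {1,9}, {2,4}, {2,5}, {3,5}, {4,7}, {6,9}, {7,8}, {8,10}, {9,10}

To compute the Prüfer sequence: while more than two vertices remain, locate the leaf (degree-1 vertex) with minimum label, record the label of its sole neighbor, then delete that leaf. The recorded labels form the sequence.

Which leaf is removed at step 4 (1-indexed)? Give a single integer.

Step 1: current leaves = {1,3,6}. Remove leaf 1 (neighbor: 9).
Step 2: current leaves = {3,6}. Remove leaf 3 (neighbor: 5).
Step 3: current leaves = {5,6}. Remove leaf 5 (neighbor: 2).
Step 4: current leaves = {2,6}. Remove leaf 2 (neighbor: 4).

Answer: 2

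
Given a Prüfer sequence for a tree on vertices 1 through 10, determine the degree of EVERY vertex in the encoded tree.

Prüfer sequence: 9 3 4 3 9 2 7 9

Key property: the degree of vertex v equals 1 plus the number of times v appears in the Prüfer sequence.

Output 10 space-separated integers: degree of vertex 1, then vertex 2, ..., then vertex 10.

p_1 = 9: count[9] becomes 1
p_2 = 3: count[3] becomes 1
p_3 = 4: count[4] becomes 1
p_4 = 3: count[3] becomes 2
p_5 = 9: count[9] becomes 2
p_6 = 2: count[2] becomes 1
p_7 = 7: count[7] becomes 1
p_8 = 9: count[9] becomes 3
Degrees (1 + count): deg[1]=1+0=1, deg[2]=1+1=2, deg[3]=1+2=3, deg[4]=1+1=2, deg[5]=1+0=1, deg[6]=1+0=1, deg[7]=1+1=2, deg[8]=1+0=1, deg[9]=1+3=4, deg[10]=1+0=1

Answer: 1 2 3 2 1 1 2 1 4 1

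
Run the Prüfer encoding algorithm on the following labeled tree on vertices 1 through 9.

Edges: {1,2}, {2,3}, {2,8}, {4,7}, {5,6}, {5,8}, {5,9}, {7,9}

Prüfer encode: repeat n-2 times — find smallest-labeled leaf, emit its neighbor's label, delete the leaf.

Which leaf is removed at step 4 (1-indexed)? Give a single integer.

Step 1: current leaves = {1,3,4,6}. Remove leaf 1 (neighbor: 2).
Step 2: current leaves = {3,4,6}. Remove leaf 3 (neighbor: 2).
Step 3: current leaves = {2,4,6}. Remove leaf 2 (neighbor: 8).
Step 4: current leaves = {4,6,8}. Remove leaf 4 (neighbor: 7).

Answer: 4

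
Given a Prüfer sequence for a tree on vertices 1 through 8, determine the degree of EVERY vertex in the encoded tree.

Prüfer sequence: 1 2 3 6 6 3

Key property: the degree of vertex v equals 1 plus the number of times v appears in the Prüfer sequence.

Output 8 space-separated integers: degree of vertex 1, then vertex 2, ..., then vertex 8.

p_1 = 1: count[1] becomes 1
p_2 = 2: count[2] becomes 1
p_3 = 3: count[3] becomes 1
p_4 = 6: count[6] becomes 1
p_5 = 6: count[6] becomes 2
p_6 = 3: count[3] becomes 2
Degrees (1 + count): deg[1]=1+1=2, deg[2]=1+1=2, deg[3]=1+2=3, deg[4]=1+0=1, deg[5]=1+0=1, deg[6]=1+2=3, deg[7]=1+0=1, deg[8]=1+0=1

Answer: 2 2 3 1 1 3 1 1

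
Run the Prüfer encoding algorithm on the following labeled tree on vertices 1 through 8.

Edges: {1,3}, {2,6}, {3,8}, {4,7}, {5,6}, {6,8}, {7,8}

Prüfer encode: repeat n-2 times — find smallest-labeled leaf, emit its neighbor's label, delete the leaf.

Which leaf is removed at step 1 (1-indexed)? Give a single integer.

Step 1: current leaves = {1,2,4,5}. Remove leaf 1 (neighbor: 3).

Answer: 1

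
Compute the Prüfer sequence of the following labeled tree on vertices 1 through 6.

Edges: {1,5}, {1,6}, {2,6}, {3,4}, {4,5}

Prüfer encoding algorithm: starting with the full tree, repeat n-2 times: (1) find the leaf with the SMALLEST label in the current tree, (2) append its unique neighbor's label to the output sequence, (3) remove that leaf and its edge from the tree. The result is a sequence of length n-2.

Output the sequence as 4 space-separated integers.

Answer: 6 4 5 1

Derivation:
Step 1: leaves = {2,3}. Remove smallest leaf 2, emit neighbor 6.
Step 2: leaves = {3,6}. Remove smallest leaf 3, emit neighbor 4.
Step 3: leaves = {4,6}. Remove smallest leaf 4, emit neighbor 5.
Step 4: leaves = {5,6}. Remove smallest leaf 5, emit neighbor 1.
Done: 2 vertices remain (1, 6). Sequence = [6 4 5 1]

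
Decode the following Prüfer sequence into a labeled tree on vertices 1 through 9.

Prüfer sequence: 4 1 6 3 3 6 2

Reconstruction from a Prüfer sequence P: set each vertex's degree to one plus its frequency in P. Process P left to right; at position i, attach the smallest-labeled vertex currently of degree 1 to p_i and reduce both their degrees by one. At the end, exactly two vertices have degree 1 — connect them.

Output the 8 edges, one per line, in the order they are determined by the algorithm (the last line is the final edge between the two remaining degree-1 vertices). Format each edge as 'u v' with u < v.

Answer: 4 5
1 4
1 6
3 7
3 8
3 6
2 6
2 9

Derivation:
Initial degrees: {1:2, 2:2, 3:3, 4:2, 5:1, 6:3, 7:1, 8:1, 9:1}
Step 1: smallest deg-1 vertex = 5, p_1 = 4. Add edge {4,5}. Now deg[5]=0, deg[4]=1.
Step 2: smallest deg-1 vertex = 4, p_2 = 1. Add edge {1,4}. Now deg[4]=0, deg[1]=1.
Step 3: smallest deg-1 vertex = 1, p_3 = 6. Add edge {1,6}. Now deg[1]=0, deg[6]=2.
Step 4: smallest deg-1 vertex = 7, p_4 = 3. Add edge {3,7}. Now deg[7]=0, deg[3]=2.
Step 5: smallest deg-1 vertex = 8, p_5 = 3. Add edge {3,8}. Now deg[8]=0, deg[3]=1.
Step 6: smallest deg-1 vertex = 3, p_6 = 6. Add edge {3,6}. Now deg[3]=0, deg[6]=1.
Step 7: smallest deg-1 vertex = 6, p_7 = 2. Add edge {2,6}. Now deg[6]=0, deg[2]=1.
Final: two remaining deg-1 vertices are 2, 9. Add edge {2,9}.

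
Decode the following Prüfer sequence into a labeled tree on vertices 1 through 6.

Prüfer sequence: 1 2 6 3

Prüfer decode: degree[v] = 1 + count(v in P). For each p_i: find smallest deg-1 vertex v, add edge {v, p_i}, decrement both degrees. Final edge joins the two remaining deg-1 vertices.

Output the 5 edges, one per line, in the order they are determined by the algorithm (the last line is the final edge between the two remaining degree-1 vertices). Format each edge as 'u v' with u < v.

Initial degrees: {1:2, 2:2, 3:2, 4:1, 5:1, 6:2}
Step 1: smallest deg-1 vertex = 4, p_1 = 1. Add edge {1,4}. Now deg[4]=0, deg[1]=1.
Step 2: smallest deg-1 vertex = 1, p_2 = 2. Add edge {1,2}. Now deg[1]=0, deg[2]=1.
Step 3: smallest deg-1 vertex = 2, p_3 = 6. Add edge {2,6}. Now deg[2]=0, deg[6]=1.
Step 4: smallest deg-1 vertex = 5, p_4 = 3. Add edge {3,5}. Now deg[5]=0, deg[3]=1.
Final: two remaining deg-1 vertices are 3, 6. Add edge {3,6}.

Answer: 1 4
1 2
2 6
3 5
3 6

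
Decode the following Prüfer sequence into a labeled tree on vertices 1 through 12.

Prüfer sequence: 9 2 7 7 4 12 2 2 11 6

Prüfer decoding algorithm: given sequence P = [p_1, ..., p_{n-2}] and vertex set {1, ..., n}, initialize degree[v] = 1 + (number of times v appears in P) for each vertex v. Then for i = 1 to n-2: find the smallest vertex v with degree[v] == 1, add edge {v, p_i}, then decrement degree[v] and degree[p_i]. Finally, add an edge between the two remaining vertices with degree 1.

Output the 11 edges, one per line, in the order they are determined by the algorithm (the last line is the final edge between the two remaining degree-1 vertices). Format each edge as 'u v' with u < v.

Answer: 1 9
2 3
5 7
7 8
4 7
4 12
2 9
2 10
2 11
6 11
6 12

Derivation:
Initial degrees: {1:1, 2:4, 3:1, 4:2, 5:1, 6:2, 7:3, 8:1, 9:2, 10:1, 11:2, 12:2}
Step 1: smallest deg-1 vertex = 1, p_1 = 9. Add edge {1,9}. Now deg[1]=0, deg[9]=1.
Step 2: smallest deg-1 vertex = 3, p_2 = 2. Add edge {2,3}. Now deg[3]=0, deg[2]=3.
Step 3: smallest deg-1 vertex = 5, p_3 = 7. Add edge {5,7}. Now deg[5]=0, deg[7]=2.
Step 4: smallest deg-1 vertex = 8, p_4 = 7. Add edge {7,8}. Now deg[8]=0, deg[7]=1.
Step 5: smallest deg-1 vertex = 7, p_5 = 4. Add edge {4,7}. Now deg[7]=0, deg[4]=1.
Step 6: smallest deg-1 vertex = 4, p_6 = 12. Add edge {4,12}. Now deg[4]=0, deg[12]=1.
Step 7: smallest deg-1 vertex = 9, p_7 = 2. Add edge {2,9}. Now deg[9]=0, deg[2]=2.
Step 8: smallest deg-1 vertex = 10, p_8 = 2. Add edge {2,10}. Now deg[10]=0, deg[2]=1.
Step 9: smallest deg-1 vertex = 2, p_9 = 11. Add edge {2,11}. Now deg[2]=0, deg[11]=1.
Step 10: smallest deg-1 vertex = 11, p_10 = 6. Add edge {6,11}. Now deg[11]=0, deg[6]=1.
Final: two remaining deg-1 vertices are 6, 12. Add edge {6,12}.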